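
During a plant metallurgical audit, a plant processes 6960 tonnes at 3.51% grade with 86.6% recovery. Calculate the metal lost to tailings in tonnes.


Total metal in feed:
= 6960 * 3.51 / 100 = 244.296 tonnes
Metal recovered:
= 244.296 * 86.6 / 100 = 211.560336 tonnes
Metal lost to tailings:
= 244.296 - 211.560336
= 32.7357 tonnes

32.7357 tonnes


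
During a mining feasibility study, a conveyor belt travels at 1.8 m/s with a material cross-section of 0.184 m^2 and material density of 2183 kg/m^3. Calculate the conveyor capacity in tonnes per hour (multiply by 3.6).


2602.8346 t/h

Volumetric flow = speed * area
= 1.8 * 0.184 = 0.3312 m^3/s
Mass flow = volumetric * density
= 0.3312 * 2183 = 723.0096 kg/s
Convert to t/h: multiply by 3.6
Capacity = 723.0096 * 3.6
= 2602.8346 t/h


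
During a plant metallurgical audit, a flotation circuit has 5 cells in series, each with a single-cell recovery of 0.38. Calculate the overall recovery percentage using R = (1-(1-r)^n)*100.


Complement of single-cell recovery:
1 - r = 1 - 0.38 = 0.62
Raise to power n:
(1 - r)^5 = 0.62^5 = 0.0916132832
Overall recovery:
R = (1 - 0.0916132832) * 100
= 90.8387%

90.8387%


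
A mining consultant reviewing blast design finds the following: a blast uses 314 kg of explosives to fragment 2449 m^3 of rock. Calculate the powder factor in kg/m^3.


0.1282 kg/m^3

Powder factor = explosive mass / rock volume
= 314 / 2449
= 0.1282 kg/m^3


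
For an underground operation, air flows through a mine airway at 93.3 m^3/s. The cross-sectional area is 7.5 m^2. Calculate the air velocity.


12.44 m/s

Velocity = flow rate / cross-sectional area
= 93.3 / 7.5
= 12.44 m/s


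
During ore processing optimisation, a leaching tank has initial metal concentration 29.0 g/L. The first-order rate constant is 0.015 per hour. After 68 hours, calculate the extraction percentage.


63.9405%

Compute the exponent:
-k * t = -0.015 * 68 = -1.02
Remaining concentration:
C = 29.0 * exp(-1.02)
= 29.0 * 0.3605949402
= 10.45725327 g/L
Extracted = 29.0 - 10.45725327 = 18.54274673 g/L
Extraction % = 18.54274673 / 29.0 * 100
= 63.9405%


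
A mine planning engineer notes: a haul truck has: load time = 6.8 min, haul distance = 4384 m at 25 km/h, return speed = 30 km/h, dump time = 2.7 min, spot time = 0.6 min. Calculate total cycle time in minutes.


29.3896 min

Convert haul speed to m/min: 25 * 1000/60 = 416.6666667 m/min
Haul time = 4384 / 416.6666667 = 10.5216 min
Convert return speed to m/min: 30 * 1000/60 = 500 m/min
Return time = 4384 / 500 = 8.768 min
Total cycle time:
= 6.8 + 10.5216 + 2.7 + 8.768 + 0.6
= 29.3896 min


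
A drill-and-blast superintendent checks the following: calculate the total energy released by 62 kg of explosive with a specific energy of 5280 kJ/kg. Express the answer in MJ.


Energy = mass * specific_energy / 1000
= 62 * 5280 / 1000
= 327360 / 1000
= 327.36 MJ

327.36 MJ


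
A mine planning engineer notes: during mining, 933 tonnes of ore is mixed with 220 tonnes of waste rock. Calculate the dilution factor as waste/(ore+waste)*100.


Total material = ore + waste
= 933 + 220 = 1153 tonnes
Dilution = waste / total * 100
= 220 / 1153 * 100
= 0.1908065915 * 100
= 19.0807%

19.0807%


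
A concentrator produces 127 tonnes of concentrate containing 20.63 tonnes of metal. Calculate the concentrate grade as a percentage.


Grade = (metal in concentrate / concentrate mass) * 100
= (20.63 / 127) * 100
= 0.1624409449 * 100
= 16.2441%

16.2441%


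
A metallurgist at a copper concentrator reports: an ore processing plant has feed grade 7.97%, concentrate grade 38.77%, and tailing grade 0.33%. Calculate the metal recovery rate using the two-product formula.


Using the two-product formula:
R = 100 * c * (f - t) / (f * (c - t))
Numerator = 100 * 38.77 * (7.97 - 0.33)
= 100 * 38.77 * 7.64
= 29620.28
Denominator = 7.97 * (38.77 - 0.33)
= 7.97 * 38.44
= 306.3668
R = 29620.28 / 306.3668
= 96.6824%

96.6824%


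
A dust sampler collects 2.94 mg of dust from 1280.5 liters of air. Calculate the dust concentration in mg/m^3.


2.296 mg/m^3

Convert liters to m^3: 1 m^3 = 1000 L
Concentration = mass / volume * 1000
= 2.94 / 1280.5 * 1000
= 0.002295978134 * 1000
= 2.296 mg/m^3


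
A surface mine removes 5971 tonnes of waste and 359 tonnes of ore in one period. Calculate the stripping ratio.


16.6323

Stripping ratio = waste tonnage / ore tonnage
= 5971 / 359
= 16.6323


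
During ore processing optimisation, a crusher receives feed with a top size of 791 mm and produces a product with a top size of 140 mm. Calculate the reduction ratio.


5.65

Reduction ratio = feed size / product size
= 791 / 140
= 5.65


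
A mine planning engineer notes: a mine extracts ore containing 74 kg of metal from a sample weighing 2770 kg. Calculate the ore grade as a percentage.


Ore grade = (metal mass / ore mass) * 100
= (74 / 2770) * 100
= 0.02671480144 * 100
= 2.6715%

2.6715%


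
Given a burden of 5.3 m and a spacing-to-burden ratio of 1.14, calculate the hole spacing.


Spacing = burden * ratio
= 5.3 * 1.14
= 6.042 m

6.042 m


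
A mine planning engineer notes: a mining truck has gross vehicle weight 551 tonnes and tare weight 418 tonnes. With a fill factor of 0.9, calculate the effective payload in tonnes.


119.7 tonnes

Maximum payload = gross - tare
= 551 - 418 = 133 tonnes
Effective payload = max payload * fill factor
= 133 * 0.9
= 119.7 tonnes


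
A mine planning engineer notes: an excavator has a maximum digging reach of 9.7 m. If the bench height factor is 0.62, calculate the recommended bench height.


6.014 m

Bench height = reach * factor
= 9.7 * 0.62
= 6.014 m


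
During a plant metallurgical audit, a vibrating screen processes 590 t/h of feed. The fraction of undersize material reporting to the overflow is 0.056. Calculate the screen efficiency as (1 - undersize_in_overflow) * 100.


94.4%

Screen efficiency = (1 - fraction of undersize in overflow) * 100
= (1 - 0.056) * 100
= 0.944 * 100
= 94.4%


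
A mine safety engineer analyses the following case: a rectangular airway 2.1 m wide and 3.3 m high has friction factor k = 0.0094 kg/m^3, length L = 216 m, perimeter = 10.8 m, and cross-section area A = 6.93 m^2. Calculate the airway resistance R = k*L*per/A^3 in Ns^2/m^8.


Compute the numerator:
k * L * per = 0.0094 * 216 * 10.8
= 21.92832
Compute the denominator:
A^3 = 6.93^3 = 332.812557
Resistance:
R = 21.92832 / 332.812557
= 0.0659 Ns^2/m^8

0.0659 Ns^2/m^8


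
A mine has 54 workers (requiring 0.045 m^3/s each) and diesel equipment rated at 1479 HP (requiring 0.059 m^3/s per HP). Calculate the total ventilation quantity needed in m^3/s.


89.691 m^3/s

Airflow for workers:
Q_people = 54 * 0.045 = 2.43 m^3/s
Airflow for diesel equipment:
Q_diesel = 1479 * 0.059 = 87.261 m^3/s
Total ventilation:
Q_total = 2.43 + 87.261
= 89.691 m^3/s


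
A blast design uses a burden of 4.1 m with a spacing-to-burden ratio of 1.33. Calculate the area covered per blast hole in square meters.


First, find the spacing:
Spacing = burden * ratio = 4.1 * 1.33
= 5.453 m
Then, calculate the area:
Area = burden * spacing = 4.1 * 5.453
= 22.3573 m^2

22.3573 m^2


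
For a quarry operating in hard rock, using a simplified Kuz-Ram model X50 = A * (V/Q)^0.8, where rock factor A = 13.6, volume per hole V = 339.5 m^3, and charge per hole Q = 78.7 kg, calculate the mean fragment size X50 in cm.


Compute V/Q:
V/Q = 339.5 / 78.7 = 4.313850064
Raise to the power 0.8:
(V/Q)^0.8 = 4.313850064^0.8 = 3.220268152
Multiply by A:
X50 = 13.6 * 3.220268152
= 43.7956 cm

43.7956 cm


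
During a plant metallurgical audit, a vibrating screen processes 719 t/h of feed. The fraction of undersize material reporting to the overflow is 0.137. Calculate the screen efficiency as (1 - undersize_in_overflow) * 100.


86.3%

Screen efficiency = (1 - fraction of undersize in overflow) * 100
= (1 - 0.137) * 100
= 0.863 * 100
= 86.3%


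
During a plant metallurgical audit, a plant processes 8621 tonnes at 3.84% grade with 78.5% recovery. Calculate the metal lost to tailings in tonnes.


71.175 tonnes

Total metal in feed:
= 8621 * 3.84 / 100 = 331.0464 tonnes
Metal recovered:
= 331.0464 * 78.5 / 100 = 259.871424 tonnes
Metal lost to tailings:
= 331.0464 - 259.871424
= 71.175 tonnes


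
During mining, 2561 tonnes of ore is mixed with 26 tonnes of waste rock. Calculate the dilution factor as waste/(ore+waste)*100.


1.005%

Total material = ore + waste
= 2561 + 26 = 2587 tonnes
Dilution = waste / total * 100
= 26 / 2587 * 100
= 0.01005025126 * 100
= 1.005%


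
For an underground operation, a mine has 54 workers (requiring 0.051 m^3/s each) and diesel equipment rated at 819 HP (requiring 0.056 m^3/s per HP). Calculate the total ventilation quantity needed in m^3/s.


Airflow for workers:
Q_people = 54 * 0.051 = 2.754 m^3/s
Airflow for diesel equipment:
Q_diesel = 819 * 0.056 = 45.864 m^3/s
Total ventilation:
Q_total = 2.754 + 45.864
= 48.618 m^3/s

48.618 m^3/s


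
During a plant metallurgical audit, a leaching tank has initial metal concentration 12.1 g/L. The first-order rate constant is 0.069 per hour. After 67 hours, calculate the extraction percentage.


99.0177%

Compute the exponent:
-k * t = -0.069 * 67 = -4.623
Remaining concentration:
C = 12.1 * exp(-4.623)
= 12.1 * 0.009823281966
= 0.1188617118 g/L
Extracted = 12.1 - 0.1188617118 = 11.98113829 g/L
Extraction % = 11.98113829 / 12.1 * 100
= 99.0177%


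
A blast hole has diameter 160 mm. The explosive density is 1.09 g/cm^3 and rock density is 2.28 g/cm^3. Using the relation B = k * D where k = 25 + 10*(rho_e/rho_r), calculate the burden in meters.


First, compute k:
rho_e / rho_r = 1.09 / 2.28 = 0.4780701754
k = 25 + 10 * 0.4780701754 = 29.78070175
Then, compute burden:
B = k * D / 1000 = 29.78070175 * 160 / 1000
= 4764.912281 / 1000
= 4.7649 m

4.7649 m


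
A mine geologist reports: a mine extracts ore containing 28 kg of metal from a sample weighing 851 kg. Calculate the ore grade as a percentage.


Ore grade = (metal mass / ore mass) * 100
= (28 / 851) * 100
= 0.03290246769 * 100
= 3.2902%

3.2902%


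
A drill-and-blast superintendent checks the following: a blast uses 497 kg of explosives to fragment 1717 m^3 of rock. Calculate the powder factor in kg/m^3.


0.2895 kg/m^3

Powder factor = explosive mass / rock volume
= 497 / 1717
= 0.2895 kg/m^3


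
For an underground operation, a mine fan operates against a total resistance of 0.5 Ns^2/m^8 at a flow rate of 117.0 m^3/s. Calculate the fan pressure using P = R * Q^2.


Compute Q^2:
Q^2 = 117.0^2 = 13689.0
Compute pressure:
P = R * Q^2 = 0.5 * 13689.0
= 6844.5 Pa

6844.5 Pa


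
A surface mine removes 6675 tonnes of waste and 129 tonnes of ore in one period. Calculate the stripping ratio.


51.7442

Stripping ratio = waste tonnage / ore tonnage
= 6675 / 129
= 51.7442


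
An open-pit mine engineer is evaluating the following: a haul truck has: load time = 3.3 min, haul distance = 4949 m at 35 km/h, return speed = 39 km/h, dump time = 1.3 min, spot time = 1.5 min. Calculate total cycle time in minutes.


Convert haul speed to m/min: 35 * 1000/60 = 583.3333333 m/min
Haul time = 4949 / 583.3333333 = 8.484 min
Convert return speed to m/min: 39 * 1000/60 = 650 m/min
Return time = 4949 / 650 = 7.613846154 min
Total cycle time:
= 3.3 + 8.484 + 1.3 + 7.613846154 + 1.5
= 22.1978 min

22.1978 min


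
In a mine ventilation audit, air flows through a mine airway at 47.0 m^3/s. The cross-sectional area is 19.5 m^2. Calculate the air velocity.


Velocity = flow rate / cross-sectional area
= 47.0 / 19.5
= 2.4103 m/s

2.4103 m/s


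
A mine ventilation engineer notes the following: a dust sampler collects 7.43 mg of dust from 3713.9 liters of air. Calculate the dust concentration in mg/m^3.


2.0006 mg/m^3

Convert liters to m^3: 1 m^3 = 1000 L
Concentration = mass / volume * 1000
= 7.43 / 3713.9 * 1000
= 0.002000592369 * 1000
= 2.0006 mg/m^3


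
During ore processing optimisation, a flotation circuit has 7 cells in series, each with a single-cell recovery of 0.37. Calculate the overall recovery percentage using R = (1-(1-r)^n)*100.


96.061%

Complement of single-cell recovery:
1 - r = 1 - 0.37 = 0.63
Raise to power n:
(1 - r)^7 = 0.63^7 = 0.03938980639
Overall recovery:
R = (1 - 0.03938980639) * 100
= 96.061%


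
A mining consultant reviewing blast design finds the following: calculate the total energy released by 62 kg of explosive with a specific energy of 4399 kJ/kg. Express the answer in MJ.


272.738 MJ

Energy = mass * specific_energy / 1000
= 62 * 4399 / 1000
= 272738 / 1000
= 272.738 MJ


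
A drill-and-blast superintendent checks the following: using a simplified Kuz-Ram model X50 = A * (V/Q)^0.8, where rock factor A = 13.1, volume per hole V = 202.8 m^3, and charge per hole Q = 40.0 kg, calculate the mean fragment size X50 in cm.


48.004 cm

Compute V/Q:
V/Q = 202.8 / 40.0 = 5.07
Raise to the power 0.8:
(V/Q)^0.8 = 5.07^0.8 = 3.664429473
Multiply by A:
X50 = 13.1 * 3.664429473
= 48.004 cm


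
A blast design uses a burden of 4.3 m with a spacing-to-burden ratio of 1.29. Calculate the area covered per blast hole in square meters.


First, find the spacing:
Spacing = burden * ratio = 4.3 * 1.29
= 5.547 m
Then, calculate the area:
Area = burden * spacing = 4.3 * 5.547
= 23.8521 m^2

23.8521 m^2


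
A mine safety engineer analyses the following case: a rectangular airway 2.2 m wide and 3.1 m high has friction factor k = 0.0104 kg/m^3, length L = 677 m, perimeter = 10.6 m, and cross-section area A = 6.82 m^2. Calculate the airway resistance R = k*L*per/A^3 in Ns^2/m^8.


0.2353 Ns^2/m^8

Compute the numerator:
k * L * per = 0.0104 * 677 * 10.6
= 74.63248
Compute the denominator:
A^3 = 6.82^3 = 317.214568
Resistance:
R = 74.63248 / 317.214568
= 0.2353 Ns^2/m^8


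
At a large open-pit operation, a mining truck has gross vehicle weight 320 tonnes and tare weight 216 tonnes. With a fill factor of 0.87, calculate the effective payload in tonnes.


Maximum payload = gross - tare
= 320 - 216 = 104 tonnes
Effective payload = max payload * fill factor
= 104 * 0.87
= 90.48 tonnes

90.48 tonnes


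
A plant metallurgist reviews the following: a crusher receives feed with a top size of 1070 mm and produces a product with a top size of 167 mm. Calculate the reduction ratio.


Reduction ratio = feed size / product size
= 1070 / 167
= 6.4072

6.4072


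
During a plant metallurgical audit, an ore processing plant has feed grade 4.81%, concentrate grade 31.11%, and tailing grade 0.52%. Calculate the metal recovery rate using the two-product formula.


Using the two-product formula:
R = 100 * c * (f - t) / (f * (c - t))
Numerator = 100 * 31.11 * (4.81 - 0.52)
= 100 * 31.11 * 4.29
= 13346.19
Denominator = 4.81 * (31.11 - 0.52)
= 4.81 * 30.59
= 147.1379
R = 13346.19 / 147.1379
= 90.7053%

90.7053%


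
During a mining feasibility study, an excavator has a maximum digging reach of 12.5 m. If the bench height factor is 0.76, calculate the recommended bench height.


Bench height = reach * factor
= 12.5 * 0.76
= 9.5 m

9.5 m


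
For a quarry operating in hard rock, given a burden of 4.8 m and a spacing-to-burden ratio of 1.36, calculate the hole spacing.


Spacing = burden * ratio
= 4.8 * 1.36
= 6.528 m

6.528 m


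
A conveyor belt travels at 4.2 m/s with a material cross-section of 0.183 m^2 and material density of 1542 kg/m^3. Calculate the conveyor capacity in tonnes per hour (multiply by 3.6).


Volumetric flow = speed * area
= 4.2 * 0.183 = 0.7686 m^3/s
Mass flow = volumetric * density
= 0.7686 * 1542 = 1185.1812 kg/s
Convert to t/h: multiply by 3.6
Capacity = 1185.1812 * 3.6
= 4266.6523 t/h

4266.6523 t/h


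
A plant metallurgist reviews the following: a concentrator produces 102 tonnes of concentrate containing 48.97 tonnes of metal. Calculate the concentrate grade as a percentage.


48.0098%

Grade = (metal in concentrate / concentrate mass) * 100
= (48.97 / 102) * 100
= 0.4800980392 * 100
= 48.0098%


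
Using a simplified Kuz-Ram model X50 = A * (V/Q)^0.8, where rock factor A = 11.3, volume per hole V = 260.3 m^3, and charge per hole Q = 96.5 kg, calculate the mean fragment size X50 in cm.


Compute V/Q:
V/Q = 260.3 / 96.5 = 2.697409326
Raise to the power 0.8:
(V/Q)^0.8 = 2.697409326^0.8 = 2.211859231
Multiply by A:
X50 = 11.3 * 2.211859231
= 24.994 cm

24.994 cm


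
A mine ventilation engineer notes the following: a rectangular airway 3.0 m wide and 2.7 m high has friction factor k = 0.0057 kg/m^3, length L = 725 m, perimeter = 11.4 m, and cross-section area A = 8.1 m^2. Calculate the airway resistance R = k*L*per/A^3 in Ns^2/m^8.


0.0886 Ns^2/m^8

Compute the numerator:
k * L * per = 0.0057 * 725 * 11.4
= 47.1105
Compute the denominator:
A^3 = 8.1^3 = 531.441
Resistance:
R = 47.1105 / 531.441
= 0.0886 Ns^2/m^8


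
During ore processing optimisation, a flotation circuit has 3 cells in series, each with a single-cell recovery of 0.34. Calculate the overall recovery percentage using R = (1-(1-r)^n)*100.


71.2504%

Complement of single-cell recovery:
1 - r = 1 - 0.34 = 0.66
Raise to power n:
(1 - r)^3 = 0.66^3 = 0.287496
Overall recovery:
R = (1 - 0.287496) * 100
= 71.2504%


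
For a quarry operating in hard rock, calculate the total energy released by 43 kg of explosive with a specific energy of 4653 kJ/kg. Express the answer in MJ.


Energy = mass * specific_energy / 1000
= 43 * 4653 / 1000
= 200079 / 1000
= 200.079 MJ

200.079 MJ


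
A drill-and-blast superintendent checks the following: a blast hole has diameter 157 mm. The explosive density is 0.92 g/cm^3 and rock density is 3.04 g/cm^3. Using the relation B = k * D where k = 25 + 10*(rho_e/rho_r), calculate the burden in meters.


First, compute k:
rho_e / rho_r = 0.92 / 3.04 = 0.3026315789
k = 25 + 10 * 0.3026315789 = 28.02631579
Then, compute burden:
B = k * D / 1000 = 28.02631579 * 157 / 1000
= 4400.131579 / 1000
= 4.4001 m

4.4001 m


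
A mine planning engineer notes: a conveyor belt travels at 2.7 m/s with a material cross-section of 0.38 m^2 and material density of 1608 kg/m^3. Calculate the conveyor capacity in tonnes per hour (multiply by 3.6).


5939.3088 t/h

Volumetric flow = speed * area
= 2.7 * 0.38 = 1.026 m^3/s
Mass flow = volumetric * density
= 1.026 * 1608 = 1649.808 kg/s
Convert to t/h: multiply by 3.6
Capacity = 1649.808 * 3.6
= 5939.3088 t/h


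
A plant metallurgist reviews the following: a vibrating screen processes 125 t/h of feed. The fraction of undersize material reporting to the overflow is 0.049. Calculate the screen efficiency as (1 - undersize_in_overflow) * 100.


95.1%

Screen efficiency = (1 - fraction of undersize in overflow) * 100
= (1 - 0.049) * 100
= 0.951 * 100
= 95.1%


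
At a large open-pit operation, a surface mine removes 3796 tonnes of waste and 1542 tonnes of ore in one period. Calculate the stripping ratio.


2.4617

Stripping ratio = waste tonnage / ore tonnage
= 3796 / 1542
= 2.4617


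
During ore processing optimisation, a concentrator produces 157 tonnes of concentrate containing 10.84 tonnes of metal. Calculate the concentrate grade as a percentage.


Grade = (metal in concentrate / concentrate mass) * 100
= (10.84 / 157) * 100
= 0.06904458599 * 100
= 6.9045%

6.9045%


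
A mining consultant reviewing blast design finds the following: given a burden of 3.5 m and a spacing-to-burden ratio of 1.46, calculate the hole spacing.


Spacing = burden * ratio
= 3.5 * 1.46
= 5.11 m

5.11 m


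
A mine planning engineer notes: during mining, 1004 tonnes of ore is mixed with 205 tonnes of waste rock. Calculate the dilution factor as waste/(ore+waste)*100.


Total material = ore + waste
= 1004 + 205 = 1209 tonnes
Dilution = waste / total * 100
= 205 / 1209 * 100
= 0.1695616212 * 100
= 16.9562%

16.9562%


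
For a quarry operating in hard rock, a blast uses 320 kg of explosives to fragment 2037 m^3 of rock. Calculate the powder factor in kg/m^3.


0.1571 kg/m^3

Powder factor = explosive mass / rock volume
= 320 / 2037
= 0.1571 kg/m^3


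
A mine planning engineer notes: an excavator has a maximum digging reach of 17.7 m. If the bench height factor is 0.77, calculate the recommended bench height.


Bench height = reach * factor
= 17.7 * 0.77
= 13.629 m

13.629 m


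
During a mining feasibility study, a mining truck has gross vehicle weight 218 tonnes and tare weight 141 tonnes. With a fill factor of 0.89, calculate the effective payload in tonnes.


68.53 tonnes

Maximum payload = gross - tare
= 218 - 141 = 77 tonnes
Effective payload = max payload * fill factor
= 77 * 0.89
= 68.53 tonnes


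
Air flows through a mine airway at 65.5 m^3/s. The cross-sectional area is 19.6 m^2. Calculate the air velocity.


Velocity = flow rate / cross-sectional area
= 65.5 / 19.6
= 3.3418 m/s

3.3418 m/s


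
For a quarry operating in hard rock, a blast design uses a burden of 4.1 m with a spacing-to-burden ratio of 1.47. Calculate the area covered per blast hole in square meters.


First, find the spacing:
Spacing = burden * ratio = 4.1 * 1.47
= 6.027 m
Then, calculate the area:
Area = burden * spacing = 4.1 * 6.027
= 24.7107 m^2

24.7107 m^2


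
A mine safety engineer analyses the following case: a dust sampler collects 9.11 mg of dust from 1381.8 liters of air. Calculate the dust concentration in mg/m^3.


Convert liters to m^3: 1 m^3 = 1000 L
Concentration = mass / volume * 1000
= 9.11 / 1381.8 * 1000
= 0.006592849906 * 1000
= 6.5928 mg/m^3

6.5928 mg/m^3


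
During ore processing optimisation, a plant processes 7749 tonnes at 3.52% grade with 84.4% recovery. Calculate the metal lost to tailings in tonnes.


42.5513 tonnes

Total metal in feed:
= 7749 * 3.52 / 100 = 272.7648 tonnes
Metal recovered:
= 272.7648 * 84.4 / 100 = 230.2134912 tonnes
Metal lost to tailings:
= 272.7648 - 230.2134912
= 42.5513 tonnes


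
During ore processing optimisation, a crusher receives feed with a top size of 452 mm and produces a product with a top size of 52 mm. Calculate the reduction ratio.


Reduction ratio = feed size / product size
= 452 / 52
= 8.6923

8.6923


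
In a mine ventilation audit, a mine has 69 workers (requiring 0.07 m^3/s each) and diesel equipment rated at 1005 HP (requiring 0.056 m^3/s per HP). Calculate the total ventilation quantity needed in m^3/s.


Airflow for workers:
Q_people = 69 * 0.07 = 4.83 m^3/s
Airflow for diesel equipment:
Q_diesel = 1005 * 0.056 = 56.28 m^3/s
Total ventilation:
Q_total = 4.83 + 56.28
= 61.11 m^3/s

61.11 m^3/s


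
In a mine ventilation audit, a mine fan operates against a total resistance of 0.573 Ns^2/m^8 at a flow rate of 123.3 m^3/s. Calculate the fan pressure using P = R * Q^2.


Compute Q^2:
Q^2 = 123.3^2 = 15202.89
Compute pressure:
P = R * Q^2 = 0.573 * 15202.89
= 8711.256 Pa

8711.256 Pa


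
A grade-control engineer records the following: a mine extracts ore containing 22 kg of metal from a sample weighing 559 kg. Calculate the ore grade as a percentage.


3.9356%

Ore grade = (metal mass / ore mass) * 100
= (22 / 559) * 100
= 0.03935599284 * 100
= 3.9356%


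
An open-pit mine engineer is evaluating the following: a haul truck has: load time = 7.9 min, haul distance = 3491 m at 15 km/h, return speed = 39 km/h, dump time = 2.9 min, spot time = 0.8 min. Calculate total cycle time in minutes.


Convert haul speed to m/min: 15 * 1000/60 = 250 m/min
Haul time = 3491 / 250 = 13.964 min
Convert return speed to m/min: 39 * 1000/60 = 650 m/min
Return time = 3491 / 650 = 5.370769231 min
Total cycle time:
= 7.9 + 13.964 + 2.9 + 5.370769231 + 0.8
= 30.9348 min

30.9348 min


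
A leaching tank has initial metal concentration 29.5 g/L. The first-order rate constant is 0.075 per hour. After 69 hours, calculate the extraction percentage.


Compute the exponent:
-k * t = -0.075 * 69 = -5.175
Remaining concentration:
C = 29.5 * exp(-5.175)
= 29.5 * 0.005656216914
= 0.166858399 g/L
Extracted = 29.5 - 0.166858399 = 29.3331416 g/L
Extraction % = 29.3331416 / 29.5 * 100
= 99.4344%

99.4344%


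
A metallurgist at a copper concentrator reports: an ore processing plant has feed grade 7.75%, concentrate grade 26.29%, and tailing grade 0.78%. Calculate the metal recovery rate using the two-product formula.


92.6854%

Using the two-product formula:
R = 100 * c * (f - t) / (f * (c - t))
Numerator = 100 * 26.29 * (7.75 - 0.78)
= 100 * 26.29 * 6.97
= 18324.13
Denominator = 7.75 * (26.29 - 0.78)
= 7.75 * 25.51
= 197.7025
R = 18324.13 / 197.7025
= 92.6854%


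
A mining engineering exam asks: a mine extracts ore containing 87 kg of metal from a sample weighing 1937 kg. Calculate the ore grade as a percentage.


4.4915%

Ore grade = (metal mass / ore mass) * 100
= (87 / 1937) * 100
= 0.04491481673 * 100
= 4.4915%


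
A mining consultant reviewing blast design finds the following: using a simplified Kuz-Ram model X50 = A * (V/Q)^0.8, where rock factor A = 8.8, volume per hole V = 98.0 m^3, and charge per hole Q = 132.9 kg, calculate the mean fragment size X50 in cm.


Compute V/Q:
V/Q = 98.0 / 132.9 = 0.7373965388
Raise to the power 0.8:
(V/Q)^0.8 = 0.7373965388^0.8 = 0.7837199025
Multiply by A:
X50 = 8.8 * 0.7837199025
= 6.8967 cm

6.8967 cm


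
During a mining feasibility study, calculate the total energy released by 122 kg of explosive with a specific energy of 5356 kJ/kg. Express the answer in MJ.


Energy = mass * specific_energy / 1000
= 122 * 5356 / 1000
= 653432 / 1000
= 653.432 MJ

653.432 MJ


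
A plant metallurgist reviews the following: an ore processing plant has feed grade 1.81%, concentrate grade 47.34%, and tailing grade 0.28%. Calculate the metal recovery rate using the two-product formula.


85.0333%

Using the two-product formula:
R = 100 * c * (f - t) / (f * (c - t))
Numerator = 100 * 47.34 * (1.81 - 0.28)
= 100 * 47.34 * 1.53
= 7243.02
Denominator = 1.81 * (47.34 - 0.28)
= 1.81 * 47.06
= 85.1786
R = 7243.02 / 85.1786
= 85.0333%


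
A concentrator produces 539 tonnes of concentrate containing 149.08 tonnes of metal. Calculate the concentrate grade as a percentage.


Grade = (metal in concentrate / concentrate mass) * 100
= (149.08 / 539) * 100
= 0.2765862709 * 100
= 27.6586%

27.6586%


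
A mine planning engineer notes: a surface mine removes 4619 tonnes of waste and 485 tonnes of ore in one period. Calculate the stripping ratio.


Stripping ratio = waste tonnage / ore tonnage
= 4619 / 485
= 9.5237

9.5237


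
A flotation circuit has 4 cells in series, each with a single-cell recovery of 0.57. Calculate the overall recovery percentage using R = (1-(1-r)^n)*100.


96.5812%

Complement of single-cell recovery:
1 - r = 1 - 0.57 = 0.43
Raise to power n:
(1 - r)^4 = 0.43^4 = 0.03418801
Overall recovery:
R = (1 - 0.03418801) * 100
= 96.5812%


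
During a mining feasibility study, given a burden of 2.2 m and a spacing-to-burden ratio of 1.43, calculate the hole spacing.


Spacing = burden * ratio
= 2.2 * 1.43
= 3.146 m

3.146 m


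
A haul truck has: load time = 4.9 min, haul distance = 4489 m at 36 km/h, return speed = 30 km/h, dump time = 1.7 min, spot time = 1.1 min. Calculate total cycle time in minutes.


24.1597 min

Convert haul speed to m/min: 36 * 1000/60 = 600 m/min
Haul time = 4489 / 600 = 7.481666667 min
Convert return speed to m/min: 30 * 1000/60 = 500 m/min
Return time = 4489 / 500 = 8.978 min
Total cycle time:
= 4.9 + 7.481666667 + 1.7 + 8.978 + 1.1
= 24.1597 min


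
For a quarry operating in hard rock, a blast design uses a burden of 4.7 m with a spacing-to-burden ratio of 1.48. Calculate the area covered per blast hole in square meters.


32.6932 m^2

First, find the spacing:
Spacing = burden * ratio = 4.7 * 1.48
= 6.956 m
Then, calculate the area:
Area = burden * spacing = 4.7 * 6.956
= 32.6932 m^2


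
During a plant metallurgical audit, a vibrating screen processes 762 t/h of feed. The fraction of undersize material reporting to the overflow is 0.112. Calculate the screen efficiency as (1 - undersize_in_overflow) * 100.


Screen efficiency = (1 - fraction of undersize in overflow) * 100
= (1 - 0.112) * 100
= 0.888 * 100
= 88.8%

88.8%


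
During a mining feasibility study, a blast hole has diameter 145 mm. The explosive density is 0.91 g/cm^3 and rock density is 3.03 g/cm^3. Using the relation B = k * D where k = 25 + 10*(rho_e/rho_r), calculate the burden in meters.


First, compute k:
rho_e / rho_r = 0.91 / 3.03 = 0.300330033
k = 25 + 10 * 0.300330033 = 28.00330033
Then, compute burden:
B = k * D / 1000 = 28.00330033 * 145 / 1000
= 4060.478548 / 1000
= 4.0605 m

4.0605 m


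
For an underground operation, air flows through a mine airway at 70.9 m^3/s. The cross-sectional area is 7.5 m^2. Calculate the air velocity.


9.4533 m/s

Velocity = flow rate / cross-sectional area
= 70.9 / 7.5
= 9.4533 m/s


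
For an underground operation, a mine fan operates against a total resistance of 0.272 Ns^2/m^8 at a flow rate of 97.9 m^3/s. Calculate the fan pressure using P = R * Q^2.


Compute Q^2:
Q^2 = 97.9^2 = 9584.41
Compute pressure:
P = R * Q^2 = 0.272 * 9584.41
= 2606.9595 Pa

2606.9595 Pa


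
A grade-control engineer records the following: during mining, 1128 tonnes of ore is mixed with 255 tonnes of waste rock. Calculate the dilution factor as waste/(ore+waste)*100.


18.4382%

Total material = ore + waste
= 1128 + 255 = 1383 tonnes
Dilution = waste / total * 100
= 255 / 1383 * 100
= 0.1843817787 * 100
= 18.4382%


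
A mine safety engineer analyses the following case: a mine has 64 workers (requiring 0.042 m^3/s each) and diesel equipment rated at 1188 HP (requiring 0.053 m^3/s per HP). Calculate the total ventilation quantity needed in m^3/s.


Airflow for workers:
Q_people = 64 * 0.042 = 2.688 m^3/s
Airflow for diesel equipment:
Q_diesel = 1188 * 0.053 = 62.964 m^3/s
Total ventilation:
Q_total = 2.688 + 62.964
= 65.652 m^3/s

65.652 m^3/s


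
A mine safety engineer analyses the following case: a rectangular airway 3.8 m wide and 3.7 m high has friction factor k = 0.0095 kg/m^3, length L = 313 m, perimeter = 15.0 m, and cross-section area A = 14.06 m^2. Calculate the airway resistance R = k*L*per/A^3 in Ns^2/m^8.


0.016 Ns^2/m^8

Compute the numerator:
k * L * per = 0.0095 * 313 * 15.0
= 44.6025
Compute the denominator:
A^3 = 14.06^3 = 2779.431416
Resistance:
R = 44.6025 / 2779.431416
= 0.016 Ns^2/m^8


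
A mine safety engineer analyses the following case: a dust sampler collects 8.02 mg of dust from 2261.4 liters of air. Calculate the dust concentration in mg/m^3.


3.5465 mg/m^3

Convert liters to m^3: 1 m^3 = 1000 L
Concentration = mass / volume * 1000
= 8.02 / 2261.4 * 1000
= 0.003546475635 * 1000
= 3.5465 mg/m^3


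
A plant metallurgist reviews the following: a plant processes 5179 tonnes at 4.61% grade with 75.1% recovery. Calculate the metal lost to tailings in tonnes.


59.4492 tonnes

Total metal in feed:
= 5179 * 4.61 / 100 = 238.7519 tonnes
Metal recovered:
= 238.7519 * 75.1 / 100 = 179.3026769 tonnes
Metal lost to tailings:
= 238.7519 - 179.3026769
= 59.4492 tonnes


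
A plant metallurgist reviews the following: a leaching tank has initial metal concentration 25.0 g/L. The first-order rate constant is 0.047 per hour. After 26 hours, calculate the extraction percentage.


70.536%

Compute the exponent:
-k * t = -0.047 * 26 = -1.222
Remaining concentration:
C = 25.0 * exp(-1.222)
= 25.0 * 0.2946402967
= 7.366007416 g/L
Extracted = 25.0 - 7.366007416 = 17.63399258 g/L
Extraction % = 17.63399258 / 25.0 * 100
= 70.536%


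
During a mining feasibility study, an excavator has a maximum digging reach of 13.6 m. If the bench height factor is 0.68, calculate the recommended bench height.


Bench height = reach * factor
= 13.6 * 0.68
= 9.248 m

9.248 m


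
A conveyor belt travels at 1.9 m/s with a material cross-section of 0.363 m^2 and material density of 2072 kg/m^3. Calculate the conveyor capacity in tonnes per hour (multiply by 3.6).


Volumetric flow = speed * area
= 1.9 * 0.363 = 0.6897 m^3/s
Mass flow = volumetric * density
= 0.6897 * 2072 = 1429.0584 kg/s
Convert to t/h: multiply by 3.6
Capacity = 1429.0584 * 3.6
= 5144.6102 t/h

5144.6102 t/h


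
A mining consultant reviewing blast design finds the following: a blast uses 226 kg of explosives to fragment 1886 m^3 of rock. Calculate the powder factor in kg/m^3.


Powder factor = explosive mass / rock volume
= 226 / 1886
= 0.1198 kg/m^3

0.1198 kg/m^3


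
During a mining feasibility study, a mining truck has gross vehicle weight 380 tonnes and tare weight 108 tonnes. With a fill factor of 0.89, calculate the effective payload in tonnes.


242.08 tonnes

Maximum payload = gross - tare
= 380 - 108 = 272 tonnes
Effective payload = max payload * fill factor
= 272 * 0.89
= 242.08 tonnes


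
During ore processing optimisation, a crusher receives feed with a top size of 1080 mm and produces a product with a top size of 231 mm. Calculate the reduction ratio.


Reduction ratio = feed size / product size
= 1080 / 231
= 4.6753

4.6753


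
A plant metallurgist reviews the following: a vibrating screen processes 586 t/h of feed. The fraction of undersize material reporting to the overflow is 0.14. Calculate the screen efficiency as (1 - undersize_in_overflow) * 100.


86.0%

Screen efficiency = (1 - fraction of undersize in overflow) * 100
= (1 - 0.14) * 100
= 0.86 * 100
= 86.0%


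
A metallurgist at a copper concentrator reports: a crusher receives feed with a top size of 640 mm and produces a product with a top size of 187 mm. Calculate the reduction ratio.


Reduction ratio = feed size / product size
= 640 / 187
= 3.4225

3.4225


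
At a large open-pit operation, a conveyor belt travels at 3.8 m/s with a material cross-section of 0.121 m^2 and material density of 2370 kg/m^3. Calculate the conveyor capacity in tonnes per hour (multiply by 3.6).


3923.0136 t/h

Volumetric flow = speed * area
= 3.8 * 0.121 = 0.4598 m^3/s
Mass flow = volumetric * density
= 0.4598 * 2370 = 1089.726 kg/s
Convert to t/h: multiply by 3.6
Capacity = 1089.726 * 3.6
= 3923.0136 t/h


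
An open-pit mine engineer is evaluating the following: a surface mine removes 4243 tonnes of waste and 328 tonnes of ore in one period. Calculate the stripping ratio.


12.936

Stripping ratio = waste tonnage / ore tonnage
= 4243 / 328
= 12.936


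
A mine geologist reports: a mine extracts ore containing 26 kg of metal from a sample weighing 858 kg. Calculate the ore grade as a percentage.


3.0303%

Ore grade = (metal mass / ore mass) * 100
= (26 / 858) * 100
= 0.0303030303 * 100
= 3.0303%


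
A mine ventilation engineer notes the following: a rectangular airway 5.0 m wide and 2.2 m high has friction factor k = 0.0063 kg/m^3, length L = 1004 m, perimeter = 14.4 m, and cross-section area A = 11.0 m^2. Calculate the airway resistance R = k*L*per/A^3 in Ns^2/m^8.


0.0684 Ns^2/m^8

Compute the numerator:
k * L * per = 0.0063 * 1004 * 14.4
= 91.08288
Compute the denominator:
A^3 = 11.0^3 = 1331
Resistance:
R = 91.08288 / 1331
= 0.0684 Ns^2/m^8


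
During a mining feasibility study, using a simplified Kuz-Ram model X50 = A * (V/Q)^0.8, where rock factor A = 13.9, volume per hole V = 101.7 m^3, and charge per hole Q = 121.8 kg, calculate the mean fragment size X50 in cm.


12.0324 cm

Compute V/Q:
V/Q = 101.7 / 121.8 = 0.8349753695
Raise to the power 0.8:
(V/Q)^0.8 = 0.8349753695^0.8 = 0.8656432197
Multiply by A:
X50 = 13.9 * 0.8656432197
= 12.0324 cm


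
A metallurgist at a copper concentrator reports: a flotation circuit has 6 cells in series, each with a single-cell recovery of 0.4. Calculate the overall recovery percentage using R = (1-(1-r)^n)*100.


95.3344%

Complement of single-cell recovery:
1 - r = 1 - 0.4 = 0.6
Raise to power n:
(1 - r)^6 = 0.6^6 = 0.046656
Overall recovery:
R = (1 - 0.046656) * 100
= 95.3344%


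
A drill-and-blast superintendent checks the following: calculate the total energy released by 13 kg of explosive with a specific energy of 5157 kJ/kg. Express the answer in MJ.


67.041 MJ

Energy = mass * specific_energy / 1000
= 13 * 5157 / 1000
= 67041 / 1000
= 67.041 MJ


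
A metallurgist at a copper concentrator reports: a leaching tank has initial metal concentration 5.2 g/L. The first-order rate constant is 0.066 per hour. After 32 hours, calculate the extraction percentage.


Compute the exponent:
-k * t = -0.066 * 32 = -2.112
Remaining concentration:
C = 5.2 * exp(-2.112)
= 5.2 * 0.1209957328
= 0.6291778106 g/L
Extracted = 5.2 - 0.6291778106 = 4.570822189 g/L
Extraction % = 4.570822189 / 5.2 * 100
= 87.9004%

87.9004%


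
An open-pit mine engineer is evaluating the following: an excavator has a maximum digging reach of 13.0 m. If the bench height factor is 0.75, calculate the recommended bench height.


9.75 m

Bench height = reach * factor
= 13.0 * 0.75
= 9.75 m


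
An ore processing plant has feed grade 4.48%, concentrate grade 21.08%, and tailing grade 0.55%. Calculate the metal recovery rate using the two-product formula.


Using the two-product formula:
R = 100 * c * (f - t) / (f * (c - t))
Numerator = 100 * 21.08 * (4.48 - 0.55)
= 100 * 21.08 * 3.93
= 8284.44
Denominator = 4.48 * (21.08 - 0.55)
= 4.48 * 20.53
= 91.9744
R = 8284.44 / 91.9744
= 90.0733%

90.0733%


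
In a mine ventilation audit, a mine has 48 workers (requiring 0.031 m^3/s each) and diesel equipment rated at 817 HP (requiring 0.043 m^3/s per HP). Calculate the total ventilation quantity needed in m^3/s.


Airflow for workers:
Q_people = 48 * 0.031 = 1.488 m^3/s
Airflow for diesel equipment:
Q_diesel = 817 * 0.043 = 35.131 m^3/s
Total ventilation:
Q_total = 1.488 + 35.131
= 36.619 m^3/s

36.619 m^3/s


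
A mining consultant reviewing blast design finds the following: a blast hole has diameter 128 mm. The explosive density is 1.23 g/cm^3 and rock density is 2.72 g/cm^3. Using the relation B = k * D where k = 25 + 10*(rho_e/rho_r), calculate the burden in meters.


3.7788 m

First, compute k:
rho_e / rho_r = 1.23 / 2.72 = 0.4522058824
k = 25 + 10 * 0.4522058824 = 29.52205882
Then, compute burden:
B = k * D / 1000 = 29.52205882 * 128 / 1000
= 3778.823529 / 1000
= 3.7788 m


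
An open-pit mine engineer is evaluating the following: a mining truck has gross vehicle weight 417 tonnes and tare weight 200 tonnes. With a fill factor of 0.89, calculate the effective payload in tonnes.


193.13 tonnes

Maximum payload = gross - tare
= 417 - 200 = 217 tonnes
Effective payload = max payload * fill factor
= 217 * 0.89
= 193.13 tonnes


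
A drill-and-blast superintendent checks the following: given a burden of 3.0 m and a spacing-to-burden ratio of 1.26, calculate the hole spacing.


Spacing = burden * ratio
= 3.0 * 1.26
= 3.78 m

3.78 m


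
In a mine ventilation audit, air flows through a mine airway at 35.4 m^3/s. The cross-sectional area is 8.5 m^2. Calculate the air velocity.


4.1647 m/s

Velocity = flow rate / cross-sectional area
= 35.4 / 8.5
= 4.1647 m/s


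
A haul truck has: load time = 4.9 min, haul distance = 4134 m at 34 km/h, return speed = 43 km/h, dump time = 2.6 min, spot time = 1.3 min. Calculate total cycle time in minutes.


Convert haul speed to m/min: 34 * 1000/60 = 566.6666667 m/min
Haul time = 4134 / 566.6666667 = 7.295294118 min
Convert return speed to m/min: 43 * 1000/60 = 716.6666667 m/min
Return time = 4134 / 716.6666667 = 5.768372093 min
Total cycle time:
= 4.9 + 7.295294118 + 2.6 + 5.768372093 + 1.3
= 21.8637 min

21.8637 min


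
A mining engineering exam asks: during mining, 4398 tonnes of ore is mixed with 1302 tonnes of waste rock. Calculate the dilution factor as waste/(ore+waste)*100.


Total material = ore + waste
= 4398 + 1302 = 5700 tonnes
Dilution = waste / total * 100
= 1302 / 5700 * 100
= 0.2284210526 * 100
= 22.8421%

22.8421%
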